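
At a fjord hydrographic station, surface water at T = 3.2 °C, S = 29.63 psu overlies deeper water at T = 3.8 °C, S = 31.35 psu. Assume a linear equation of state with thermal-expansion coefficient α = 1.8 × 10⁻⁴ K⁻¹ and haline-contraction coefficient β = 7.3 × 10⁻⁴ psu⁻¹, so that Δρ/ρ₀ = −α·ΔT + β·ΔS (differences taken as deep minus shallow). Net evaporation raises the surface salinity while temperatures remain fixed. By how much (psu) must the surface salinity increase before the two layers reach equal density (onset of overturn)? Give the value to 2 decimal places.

Neutral buoyancy requires −α(T_deep − T_surf) + β(S_deep − S_surf′) = 0.
S_surf′ = S_deep − (α/β)·ΔT = 31.35 − (1.8 × 10⁻⁴/7.3 × 10⁻⁴)·(+0.6) = 31.2021 psu.
Increase required: 31.2021 − 29.63 = 1.5721 psu.

1.57 psu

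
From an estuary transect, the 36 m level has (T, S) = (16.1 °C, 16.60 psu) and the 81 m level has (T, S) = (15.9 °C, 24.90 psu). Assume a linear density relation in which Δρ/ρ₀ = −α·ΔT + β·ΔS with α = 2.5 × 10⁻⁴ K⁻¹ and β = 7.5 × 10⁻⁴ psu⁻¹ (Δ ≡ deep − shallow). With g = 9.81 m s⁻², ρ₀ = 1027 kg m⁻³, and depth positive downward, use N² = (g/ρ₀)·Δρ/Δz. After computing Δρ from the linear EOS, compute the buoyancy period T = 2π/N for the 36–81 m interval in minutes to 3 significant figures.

ΔT = -0.2 K, ΔS = +8.30 psu (deep − shallow).
Δρ/ρ₀ = −αΔT + βΔS = 5.00 × 10⁻⁵ + 6.225 × 10⁻³ = 6.275 × 10⁻³, so Δρ ≈ 6.444 kg m⁻³.
N² = (g/ρ₀)·Δρ/Δz = g·(Δρ/ρ₀)/Δz = 9.81 × 6.275 × 10⁻³ / 45 = 1.3680 × 10⁻³ s⁻².
N = √(1.3680 × 10⁻³) = 0.036986 rad s⁻¹ → T = 2π/N = 169.88 s = 2.8313 min ≈ 2.83 min.

2.83 min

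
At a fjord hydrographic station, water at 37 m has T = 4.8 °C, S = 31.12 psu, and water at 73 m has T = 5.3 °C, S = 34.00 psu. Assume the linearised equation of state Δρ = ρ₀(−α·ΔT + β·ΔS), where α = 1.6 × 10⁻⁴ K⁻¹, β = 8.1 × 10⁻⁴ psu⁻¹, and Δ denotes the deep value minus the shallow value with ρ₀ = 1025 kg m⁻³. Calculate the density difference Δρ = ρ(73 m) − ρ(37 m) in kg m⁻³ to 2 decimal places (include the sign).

ΔT = +0.5 K, ΔS = +2.88 psu (deep − shallow).
Δρ/ρ₀ = −(1.6 × 10⁻⁴)(+0.5) + (8.1 × 10⁻⁴)(+2.88) = 2.2528 × 10⁻³.
Δρ = 1025 × (2.2528 × 10⁻³) = +2.31 kg m⁻³.
Positive Δρ: denser below, stable.

+2.31 kg m⁻³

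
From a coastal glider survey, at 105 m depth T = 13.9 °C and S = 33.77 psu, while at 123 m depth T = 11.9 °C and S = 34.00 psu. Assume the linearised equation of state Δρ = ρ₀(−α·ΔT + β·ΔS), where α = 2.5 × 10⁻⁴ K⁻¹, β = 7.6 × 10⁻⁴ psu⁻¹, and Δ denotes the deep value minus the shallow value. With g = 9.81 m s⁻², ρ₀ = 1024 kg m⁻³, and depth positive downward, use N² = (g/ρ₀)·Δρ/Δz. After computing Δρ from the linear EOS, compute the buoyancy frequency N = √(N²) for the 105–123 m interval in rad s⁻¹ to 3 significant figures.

0.0192 rad s⁻¹

ΔT = -2.0 K, ΔS = +0.23 psu (deep − shallow).
Δρ/ρ₀ = −αΔT + βΔS = 5.00 × 10⁻⁴ + 1.748 × 10⁻⁴ = 6.748 × 10⁻⁴, so Δρ ≈ 0.6910 kg m⁻³.
N² = (g/ρ₀)·Δρ/Δz = g·(Δρ/ρ₀)/Δz = 9.81 × 6.748 × 10⁻⁴ / 18 = 3.6777 × 10⁻⁴ s⁻².
N = √(3.6777 × 10⁻⁴) = 0.019177 rad s⁻¹ ≈ 0.0192 rad s⁻¹.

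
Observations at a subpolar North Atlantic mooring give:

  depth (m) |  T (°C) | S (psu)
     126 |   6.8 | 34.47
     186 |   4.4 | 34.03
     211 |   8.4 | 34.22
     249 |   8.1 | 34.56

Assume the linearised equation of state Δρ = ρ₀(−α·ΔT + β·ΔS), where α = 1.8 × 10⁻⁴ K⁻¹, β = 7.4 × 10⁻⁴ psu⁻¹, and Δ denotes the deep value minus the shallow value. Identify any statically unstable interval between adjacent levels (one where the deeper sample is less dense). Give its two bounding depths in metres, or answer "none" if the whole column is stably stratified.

Evaluate Δρ/ρ₀ = −αΔT + βΔS across each adjacent pair:
  126–186 m: −αΔT+βΔS = −(1.8 × 10⁻⁴)(-2.4)+(7.4 × 10⁻⁴)(-0.44) = 1.1 × 10⁻⁴ → stable
  186–211 m: −αΔT+βΔS = −(1.8 × 10⁻⁴)(+4.0)+(7.4 × 10⁻⁴)(+0.19) = -5.8 × 10⁻⁴ → UNSTABLE
  211–249 m: −αΔT+βΔS = −(1.8 × 10⁻⁴)(-0.3)+(7.4 × 10⁻⁴)(+0.34) = 3.1 × 10⁻⁴ → stable
The 186–211 m interval has Δρ < 0: lighter water underlies denser water.

186–211 m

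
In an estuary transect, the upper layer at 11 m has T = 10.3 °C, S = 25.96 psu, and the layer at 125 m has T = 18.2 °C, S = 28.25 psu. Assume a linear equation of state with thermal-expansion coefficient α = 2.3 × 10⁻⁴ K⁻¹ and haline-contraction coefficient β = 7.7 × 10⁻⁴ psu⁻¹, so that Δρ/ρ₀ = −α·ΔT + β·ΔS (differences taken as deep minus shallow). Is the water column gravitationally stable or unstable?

ΔT = 18.2 − 10.3 = +7.9 K and ΔS = 28.25 − 25.96 = +2.29 psu (deep − shallow).
−αΔT = -1.817 × 10⁻³; βΔS = 1.7633 × 10⁻³; sum Δρ/ρ₀ = -5.37 × 10⁻⁵.
Δρ/ρ₀ < 0, so Δρ < 0: deeper water is lighter → statically unstable; the column would overturn.

unstable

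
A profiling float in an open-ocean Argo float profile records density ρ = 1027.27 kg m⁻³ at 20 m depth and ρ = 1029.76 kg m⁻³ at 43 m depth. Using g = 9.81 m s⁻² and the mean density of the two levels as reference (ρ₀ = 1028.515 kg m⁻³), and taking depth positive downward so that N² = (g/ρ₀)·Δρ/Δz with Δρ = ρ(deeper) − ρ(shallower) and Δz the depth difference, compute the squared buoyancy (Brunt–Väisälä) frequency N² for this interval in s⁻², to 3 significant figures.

1.03 × 10⁻³ s⁻²

Δρ = 1029.76 − 1027.27 = 2.49 kg m⁻³ over Δz = 43 − 20 = 23 m.
N² = (9.81/1028.515) × (2.49/23) = 1.0326 × 10⁻³ s⁻² ≈ 1.03 × 10⁻³ s⁻².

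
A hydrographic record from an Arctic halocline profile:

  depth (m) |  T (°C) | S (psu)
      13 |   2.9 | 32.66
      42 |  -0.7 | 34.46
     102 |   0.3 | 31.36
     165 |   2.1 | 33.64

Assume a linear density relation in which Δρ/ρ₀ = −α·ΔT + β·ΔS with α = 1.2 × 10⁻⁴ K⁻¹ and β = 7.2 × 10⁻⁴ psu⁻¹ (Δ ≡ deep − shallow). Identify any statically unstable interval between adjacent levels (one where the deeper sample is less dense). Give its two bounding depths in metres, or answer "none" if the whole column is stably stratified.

42–102 m

Evaluate Δρ/ρ₀ = −αΔT + βΔS across each adjacent pair:
  13–42 m: −αΔT+βΔS = −(1.2 × 10⁻⁴)(-3.6)+(7.2 × 10⁻⁴)(+1.80) = 1.7 × 10⁻³ → stable
  42–102 m: −αΔT+βΔS = −(1.2 × 10⁻⁴)(+1.0)+(7.2 × 10⁻⁴)(-3.10) = -2.4 × 10⁻³ → UNSTABLE
  102–165 m: −αΔT+βΔS = −(1.2 × 10⁻⁴)(+1.8)+(7.2 × 10⁻⁴)(+2.28) = 1.4 × 10⁻³ → stable
The 42–102 m interval has Δρ < 0: lighter water underlies denser water.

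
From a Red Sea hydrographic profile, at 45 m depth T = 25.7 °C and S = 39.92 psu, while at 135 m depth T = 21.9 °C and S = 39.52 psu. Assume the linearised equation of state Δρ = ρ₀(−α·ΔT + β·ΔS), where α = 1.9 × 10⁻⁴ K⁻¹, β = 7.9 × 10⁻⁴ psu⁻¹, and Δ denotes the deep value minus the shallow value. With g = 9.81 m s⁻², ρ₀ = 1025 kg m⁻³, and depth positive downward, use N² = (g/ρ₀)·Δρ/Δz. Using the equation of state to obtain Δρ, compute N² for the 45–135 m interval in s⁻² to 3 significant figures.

4.43 × 10⁻⁵ s⁻²

ΔT = -3.8 K, ΔS = -0.40 psu (deep − shallow).
Δρ/ρ₀ = −αΔT + βΔS = 7.22 × 10⁻⁴ − 3.16 × 10⁻⁴ = 4.06 × 10⁻⁴, so Δρ ≈ 0.4161 kg m⁻³.
N² = (g/ρ₀)·Δρ/Δz = g·(Δρ/ρ₀)/Δz = 9.81 × 4.06 × 10⁻⁴ / 90 = 4.4254 × 10⁻⁵ s⁻² ≈ 4.43 × 10⁻⁵ s⁻².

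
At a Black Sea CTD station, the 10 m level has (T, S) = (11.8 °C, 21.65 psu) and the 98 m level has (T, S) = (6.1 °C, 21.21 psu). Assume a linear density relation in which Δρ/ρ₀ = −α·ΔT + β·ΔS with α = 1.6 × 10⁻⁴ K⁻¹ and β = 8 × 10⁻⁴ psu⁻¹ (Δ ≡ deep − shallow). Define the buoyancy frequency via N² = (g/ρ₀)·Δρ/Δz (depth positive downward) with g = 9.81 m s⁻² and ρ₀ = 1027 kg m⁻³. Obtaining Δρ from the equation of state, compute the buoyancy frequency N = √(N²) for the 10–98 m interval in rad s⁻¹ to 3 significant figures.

ΔT = -5.7 K, ΔS = -0.44 psu (deep − shallow).
Δρ/ρ₀ = −αΔT + βΔS = 9.12 × 10⁻⁴ − 3.52 × 10⁻⁴ = 5.60 × 10⁻⁴, so Δρ ≈ 0.5751 kg m⁻³.
N² = (g/ρ₀)·Δρ/Δz = g·(Δρ/ρ₀)/Δz = 9.81 × 5.60 × 10⁻⁴ / 88 = 6.2427 × 10⁻⁵ s⁻².
N = √(6.2427 × 10⁻⁵) = 7.9011 × 10⁻³ rad s⁻¹ ≈ 7.90 × 10⁻³ rad s⁻¹.

7.90 × 10⁻³ rad s⁻¹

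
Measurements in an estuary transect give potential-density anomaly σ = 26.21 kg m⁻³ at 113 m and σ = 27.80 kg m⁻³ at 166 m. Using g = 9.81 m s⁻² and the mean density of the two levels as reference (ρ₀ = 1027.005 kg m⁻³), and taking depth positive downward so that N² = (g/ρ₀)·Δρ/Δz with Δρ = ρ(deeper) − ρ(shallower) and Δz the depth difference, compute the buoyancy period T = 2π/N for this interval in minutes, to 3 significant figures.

Δρ = 1027.80 − 1026.21 = 1.59 kg m⁻³ over Δz = 166 − 113 = 53 m.
N² = (9.81/1027.005) × (1.59/53) = 2.8656 × 10⁻⁴ s⁻².
N = √(2.8656 × 10⁻⁴) = 0.016928 rad s⁻¹, so T = 2π/N = 371.17 s = 6.1862 min ≈ 6.19 min.

6.19 min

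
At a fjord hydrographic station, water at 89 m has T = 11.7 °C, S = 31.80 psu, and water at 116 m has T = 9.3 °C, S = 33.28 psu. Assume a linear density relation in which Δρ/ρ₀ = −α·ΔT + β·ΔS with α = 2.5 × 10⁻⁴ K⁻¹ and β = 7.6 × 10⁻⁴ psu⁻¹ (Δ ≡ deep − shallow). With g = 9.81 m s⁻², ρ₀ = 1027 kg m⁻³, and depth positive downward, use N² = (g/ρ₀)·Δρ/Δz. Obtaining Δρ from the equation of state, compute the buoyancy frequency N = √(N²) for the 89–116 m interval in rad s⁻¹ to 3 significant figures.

0.0250 rad s⁻¹

ΔT = -2.4 K, ΔS = +1.48 psu (deep − shallow).
Δρ/ρ₀ = −αΔT + βΔS = 6.00 × 10⁻⁴ + 1.1248 × 10⁻³ = 1.7248 × 10⁻³, so Δρ ≈ 1.771 kg m⁻³.
N² = (g/ρ₀)·Δρ/Δz = g·(Δρ/ρ₀)/Δz = 9.81 × 1.7248 × 10⁻³ / 27 = 6.2668 × 10⁻⁴ s⁻².
N = √(6.2668 × 10⁻⁴) = 0.025034 rad s⁻¹ ≈ 0.0250 rad s⁻¹.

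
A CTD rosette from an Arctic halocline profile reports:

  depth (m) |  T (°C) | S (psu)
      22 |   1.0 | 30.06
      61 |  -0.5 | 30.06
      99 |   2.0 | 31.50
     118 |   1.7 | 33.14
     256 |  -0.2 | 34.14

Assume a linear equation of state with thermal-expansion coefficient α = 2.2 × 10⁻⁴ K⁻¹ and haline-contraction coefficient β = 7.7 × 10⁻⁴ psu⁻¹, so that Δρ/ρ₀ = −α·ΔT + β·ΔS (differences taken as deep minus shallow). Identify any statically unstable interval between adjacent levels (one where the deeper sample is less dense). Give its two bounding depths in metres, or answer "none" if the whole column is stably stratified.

Evaluate Δρ/ρ₀ = −αΔT + βΔS across each adjacent pair:
  22–61 m: −αΔT+βΔS = −(2.2 × 10⁻⁴)(-1.5)+(7.7 × 10⁻⁴)(+0.00) = 3.3 × 10⁻⁴ → stable
  61–99 m: −αΔT+βΔS = −(2.2 × 10⁻⁴)(+2.5)+(7.7 × 10⁻⁴)(+1.44) = 5.6 × 10⁻⁴ → stable
  99–118 m: −αΔT+βΔS = −(2.2 × 10⁻⁴)(-0.3)+(7.7 × 10⁻⁴)(+1.64) = 1.3 × 10⁻³ → stable
  118–256 m: −αΔT+βΔS = −(2.2 × 10⁻⁴)(-1.9)+(7.7 × 10⁻⁴)(+1.00) = 1.2 × 10⁻³ → stable
Every interval has Δρ > 0: the column is stably stratified throughout.

none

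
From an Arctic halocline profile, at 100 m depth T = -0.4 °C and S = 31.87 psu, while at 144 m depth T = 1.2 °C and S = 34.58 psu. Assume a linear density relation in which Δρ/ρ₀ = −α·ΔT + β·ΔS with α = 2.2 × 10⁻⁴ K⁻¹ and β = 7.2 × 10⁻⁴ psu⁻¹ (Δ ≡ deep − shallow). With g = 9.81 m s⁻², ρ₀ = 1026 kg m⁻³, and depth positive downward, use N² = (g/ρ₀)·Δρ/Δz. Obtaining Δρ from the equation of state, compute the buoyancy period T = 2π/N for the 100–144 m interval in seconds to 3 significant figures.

ΔT = +1.6 K, ΔS = +2.71 psu (deep − shallow).
Δρ/ρ₀ = −αΔT + βΔS = -3.52 × 10⁻⁴ + 1.9512 × 10⁻³ = 1.5992 × 10⁻³, so Δρ ≈ 1.641 kg m⁻³.
N² = (g/ρ₀)·Δρ/Δz = g·(Δρ/ρ₀)/Δz = 9.81 × 1.5992 × 10⁻³ / 44 = 3.5655 × 10⁻⁴ s⁻².
N = √(3.5655 × 10⁻⁴) = 0.018883 rad s⁻¹ → T = 2π/N = 332.74 s ≈ 333 s.

333 s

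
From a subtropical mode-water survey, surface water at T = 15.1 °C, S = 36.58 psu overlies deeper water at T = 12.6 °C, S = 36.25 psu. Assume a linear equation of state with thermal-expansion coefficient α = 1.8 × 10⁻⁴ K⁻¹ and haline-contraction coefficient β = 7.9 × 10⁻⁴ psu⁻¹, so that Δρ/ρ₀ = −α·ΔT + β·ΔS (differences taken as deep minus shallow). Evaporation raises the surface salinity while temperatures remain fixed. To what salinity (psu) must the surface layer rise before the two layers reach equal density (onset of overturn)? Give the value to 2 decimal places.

Neutral buoyancy requires −α(T_deep − T_surf) + β(S_deep − S_surf′) = 0.
S_surf′ = S_deep − (α/β)·ΔT = 36.25 − (1.8 × 10⁻⁴/7.9 × 10⁻⁴)·(-2.5) = 36.8196 psu.
Increase required: 36.8196 − 36.58 = 0.2396 psu.

36.82 psu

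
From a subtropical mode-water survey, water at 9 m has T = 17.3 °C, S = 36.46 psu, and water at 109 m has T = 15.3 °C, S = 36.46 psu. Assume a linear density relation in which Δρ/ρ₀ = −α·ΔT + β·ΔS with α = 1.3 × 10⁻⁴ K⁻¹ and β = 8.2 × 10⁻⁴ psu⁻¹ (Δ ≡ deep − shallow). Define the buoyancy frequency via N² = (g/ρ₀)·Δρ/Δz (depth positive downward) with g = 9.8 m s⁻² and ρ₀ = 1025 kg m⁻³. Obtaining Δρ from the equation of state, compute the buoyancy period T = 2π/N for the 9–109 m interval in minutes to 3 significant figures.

ΔT = -2.0 K, ΔS = +0.00 psu (deep − shallow).
Δρ/ρ₀ = −αΔT + βΔS = 2.60 × 10⁻⁴ + 0 = 2.60 × 10⁻⁴, so Δρ ≈ 0.2665 kg m⁻³.
N² = (g/ρ₀)·Δρ/Δz = g·(Δρ/ρ₀)/Δz = 9.8 × 2.60 × 10⁻⁴ / 100 = 2.5480 × 10⁻⁵ s⁻².
N = √(2.5480 × 10⁻⁵) = 5.0478 × 10⁻³ rad s⁻¹ → T = 2π/N = 1.2447 × 10³ s = 20.745 min ≈ 20.7 min.

20.7 min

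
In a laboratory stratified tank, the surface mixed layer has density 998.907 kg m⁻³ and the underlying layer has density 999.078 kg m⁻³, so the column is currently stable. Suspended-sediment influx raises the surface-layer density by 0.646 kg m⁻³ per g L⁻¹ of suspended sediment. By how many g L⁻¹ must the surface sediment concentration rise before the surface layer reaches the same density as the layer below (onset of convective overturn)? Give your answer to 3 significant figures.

Density deficit of the surface layer: 999.078 − 998.907 = 0.171 kg m⁻³.
Required change = 0.171 / 0.646 = 0.265 g L⁻¹.

0.265 g L⁻¹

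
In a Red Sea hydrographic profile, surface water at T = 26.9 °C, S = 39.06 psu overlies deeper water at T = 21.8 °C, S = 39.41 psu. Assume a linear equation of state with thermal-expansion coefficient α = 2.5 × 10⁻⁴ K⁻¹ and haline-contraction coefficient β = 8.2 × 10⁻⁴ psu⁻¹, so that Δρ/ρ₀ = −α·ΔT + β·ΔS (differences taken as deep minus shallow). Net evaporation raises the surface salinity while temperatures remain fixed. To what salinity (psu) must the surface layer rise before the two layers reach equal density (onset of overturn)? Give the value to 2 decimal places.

40.96 psu

Neutral buoyancy requires −α(T_deep − T_surf) + β(S_deep − S_surf′) = 0.
S_surf′ = S_deep − (α/β)·ΔT = 39.41 − (2.5 × 10⁻⁴/8.2 × 10⁻⁴)·(-5.1) = 40.9649 psu.
Increase required: 40.9649 − 39.06 = 1.9049 psu.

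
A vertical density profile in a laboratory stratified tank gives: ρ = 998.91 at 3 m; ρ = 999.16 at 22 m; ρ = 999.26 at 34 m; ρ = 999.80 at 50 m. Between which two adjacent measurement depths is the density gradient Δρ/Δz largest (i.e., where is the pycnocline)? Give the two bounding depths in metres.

Compute the density gradient over each adjacent pair:
  3–22 m: Δρ/Δz = 0.25/19 = 0.013 kg m⁻⁴
  22–34 m: Δρ/Δz = 0.10/12 = 8.3 × 10⁻³ kg m⁻⁴
  34–50 m: Δρ/Δz = 0.54/16 = 0.034 kg m⁻⁴
The largest gradient is in the 34–50 m interval — the pycnocline.

34–50 m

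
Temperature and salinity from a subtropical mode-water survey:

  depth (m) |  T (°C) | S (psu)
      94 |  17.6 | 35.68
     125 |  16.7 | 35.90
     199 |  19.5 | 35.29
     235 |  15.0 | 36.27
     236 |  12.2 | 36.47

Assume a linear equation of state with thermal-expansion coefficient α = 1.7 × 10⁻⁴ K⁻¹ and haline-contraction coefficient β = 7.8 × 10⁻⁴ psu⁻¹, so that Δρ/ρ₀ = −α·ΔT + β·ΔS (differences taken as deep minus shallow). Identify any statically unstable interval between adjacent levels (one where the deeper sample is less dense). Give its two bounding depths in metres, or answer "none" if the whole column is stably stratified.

125–199 m

Evaluate Δρ/ρ₀ = −αΔT + βΔS across each adjacent pair:
  94–125 m: −αΔT+βΔS = −(1.7 × 10⁻⁴)(-0.9)+(7.8 × 10⁻⁴)(+0.22) = 3.2 × 10⁻⁴ → stable
  125–199 m: −αΔT+βΔS = −(1.7 × 10⁻⁴)(+2.8)+(7.8 × 10⁻⁴)(-0.61) = -9.5 × 10⁻⁴ → UNSTABLE
  199–235 m: −αΔT+βΔS = −(1.7 × 10⁻⁴)(-4.5)+(7.8 × 10⁻⁴)(+0.98) = 1.5 × 10⁻³ → stable
  235–236 m: −αΔT+βΔS = −(1.7 × 10⁻⁴)(-2.8)+(7.8 × 10⁻⁴)(+0.20) = 6.3 × 10⁻⁴ → stable
The 125–199 m interval has Δρ < 0: lighter water underlies denser water.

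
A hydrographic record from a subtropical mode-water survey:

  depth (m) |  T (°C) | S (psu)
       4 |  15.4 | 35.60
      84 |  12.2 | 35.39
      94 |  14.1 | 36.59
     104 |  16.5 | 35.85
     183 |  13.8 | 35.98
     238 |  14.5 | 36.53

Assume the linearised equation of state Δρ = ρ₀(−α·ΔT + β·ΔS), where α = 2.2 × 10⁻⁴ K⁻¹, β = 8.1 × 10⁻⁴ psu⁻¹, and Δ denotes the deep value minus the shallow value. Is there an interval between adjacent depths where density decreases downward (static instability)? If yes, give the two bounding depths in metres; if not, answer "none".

Evaluate Δρ/ρ₀ = −αΔT + βΔS across each adjacent pair:
  4–84 m: −αΔT+βΔS = −(2.2 × 10⁻⁴)(-3.2)+(8.1 × 10⁻⁴)(-0.21) = 5.3 × 10⁻⁴ → stable
  84–94 m: −αΔT+βΔS = −(2.2 × 10⁻⁴)(+1.9)+(8.1 × 10⁻⁴)(+1.20) = 5.5 × 10⁻⁴ → stable
  94–104 m: −αΔT+βΔS = −(2.2 × 10⁻⁴)(+2.4)+(8.1 × 10⁻⁴)(-0.74) = -1.1 × 10⁻³ → UNSTABLE
  104–183 m: −αΔT+βΔS = −(2.2 × 10⁻⁴)(-2.7)+(8.1 × 10⁻⁴)(+0.13) = 7.0 × 10⁻⁴ → stable
  183–238 m: −αΔT+βΔS = −(2.2 × 10⁻⁴)(+0.7)+(8.1 × 10⁻⁴)(+0.55) = 2.9 × 10⁻⁴ → stable
The 94–104 m interval has Δρ < 0: lighter water underlies denser water.

94–104 m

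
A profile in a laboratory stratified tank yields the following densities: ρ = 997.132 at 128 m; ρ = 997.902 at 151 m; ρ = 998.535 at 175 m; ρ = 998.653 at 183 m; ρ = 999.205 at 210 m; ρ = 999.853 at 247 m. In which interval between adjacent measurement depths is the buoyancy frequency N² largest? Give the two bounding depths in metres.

128–151 m

Compute the density gradient over each adjacent pair:
  128–151 m: Δρ/Δz = 0.770/23 = 0.033 kg m⁻⁴
  151–175 m: Δρ/Δz = 0.633/24 = 0.026 kg m⁻⁴
  175–183 m: Δρ/Δz = 0.118/8 = 0.015 kg m⁻⁴
  183–210 m: Δρ/Δz = 0.552/27 = 0.020 kg m⁻⁴
  210–247 m: Δρ/Δz = 0.648/37 = 0.018 kg m⁻⁴
The largest gradient is in the 128–151 m interval — the pycnocline.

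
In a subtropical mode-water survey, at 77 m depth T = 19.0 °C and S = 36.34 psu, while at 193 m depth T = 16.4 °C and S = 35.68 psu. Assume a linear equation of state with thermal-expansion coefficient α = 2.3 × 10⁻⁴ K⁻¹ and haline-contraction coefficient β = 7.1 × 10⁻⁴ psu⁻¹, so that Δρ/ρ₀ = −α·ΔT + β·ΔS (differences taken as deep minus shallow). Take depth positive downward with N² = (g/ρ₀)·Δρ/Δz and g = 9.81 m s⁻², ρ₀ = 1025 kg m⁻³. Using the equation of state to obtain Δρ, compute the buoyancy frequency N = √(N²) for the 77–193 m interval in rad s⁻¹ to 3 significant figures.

3.31 × 10⁻³ rad s⁻¹

ΔT = -2.6 K, ΔS = -0.66 psu (deep − shallow).
Δρ/ρ₀ = −αΔT + βΔS = 5.98 × 10⁻⁴ − 4.686 × 10⁻⁴ = 1.294 × 10⁻⁴, so Δρ ≈ 0.1326 kg m⁻³.
N² = (g/ρ₀)·Δρ/Δz = g·(Δρ/ρ₀)/Δz = 9.81 × 1.294 × 10⁻⁴ / 116 = 1.0943 × 10⁻⁵ s⁻².
N = √(1.0943 × 10⁻⁵) = 3.3080 × 10⁻³ rad s⁻¹ ≈ 3.31 × 10⁻³ rad s⁻¹.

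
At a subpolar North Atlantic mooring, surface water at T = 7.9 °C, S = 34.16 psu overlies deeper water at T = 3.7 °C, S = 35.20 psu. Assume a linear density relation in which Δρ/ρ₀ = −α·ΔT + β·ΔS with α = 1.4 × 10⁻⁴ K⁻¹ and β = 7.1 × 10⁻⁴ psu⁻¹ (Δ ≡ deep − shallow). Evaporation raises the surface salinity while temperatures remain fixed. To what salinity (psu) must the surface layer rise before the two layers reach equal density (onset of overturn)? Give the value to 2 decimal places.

36.03 psu

Neutral buoyancy requires −α(T_deep − T_surf) + β(S_deep − S_surf′) = 0.
S_surf′ = S_deep − (α/β)·ΔT = 35.20 − (1.4 × 10⁻⁴/7.1 × 10⁻⁴)·(-4.2) = 36.0282 psu.
Increase required: 36.0282 − 34.16 = 1.8682 psu.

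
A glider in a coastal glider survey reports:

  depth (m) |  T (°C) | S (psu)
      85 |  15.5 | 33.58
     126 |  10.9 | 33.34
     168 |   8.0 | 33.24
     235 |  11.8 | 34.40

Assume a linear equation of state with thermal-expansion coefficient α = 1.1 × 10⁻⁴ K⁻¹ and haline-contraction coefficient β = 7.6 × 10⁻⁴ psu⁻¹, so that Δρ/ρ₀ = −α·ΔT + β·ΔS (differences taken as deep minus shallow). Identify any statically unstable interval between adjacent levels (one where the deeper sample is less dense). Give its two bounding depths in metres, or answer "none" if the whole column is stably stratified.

Evaluate Δρ/ρ₀ = −αΔT + βΔS across each adjacent pair:
  85–126 m: −αΔT+βΔS = −(1.1 × 10⁻⁴)(-4.6)+(7.6 × 10⁻⁴)(-0.24) = 3.2 × 10⁻⁴ → stable
  126–168 m: −αΔT+βΔS = −(1.1 × 10⁻⁴)(-2.9)+(7.6 × 10⁻⁴)(-0.10) = 2.4 × 10⁻⁴ → stable
  168–235 m: −αΔT+βΔS = −(1.1 × 10⁻⁴)(+3.8)+(7.6 × 10⁻⁴)(+1.16) = 4.6 × 10⁻⁴ → stable
Every interval has Δρ > 0: the column is stably stratified throughout.

none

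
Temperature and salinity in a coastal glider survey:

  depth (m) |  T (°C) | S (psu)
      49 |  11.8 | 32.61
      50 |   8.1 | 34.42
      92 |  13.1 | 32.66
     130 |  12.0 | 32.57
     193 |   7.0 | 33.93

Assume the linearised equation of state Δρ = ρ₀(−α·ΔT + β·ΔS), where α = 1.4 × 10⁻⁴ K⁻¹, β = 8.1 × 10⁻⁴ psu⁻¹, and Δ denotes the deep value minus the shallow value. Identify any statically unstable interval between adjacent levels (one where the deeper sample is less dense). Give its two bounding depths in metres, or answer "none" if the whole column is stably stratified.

50–92 m

Evaluate Δρ/ρ₀ = −αΔT + βΔS across each adjacent pair:
  49–50 m: −αΔT+βΔS = −(1.4 × 10⁻⁴)(-3.7)+(8.1 × 10⁻⁴)(+1.81) = 2.0 × 10⁻³ → stable
  50–92 m: −αΔT+βΔS = −(1.4 × 10⁻⁴)(+5.0)+(8.1 × 10⁻⁴)(-1.76) = -2.1 × 10⁻³ → UNSTABLE
  92–130 m: −αΔT+βΔS = −(1.4 × 10⁻⁴)(-1.1)+(8.1 × 10⁻⁴)(-0.09) = 8.1 × 10⁻⁵ → stable
  130–193 m: −αΔT+βΔS = −(1.4 × 10⁻⁴)(-5.0)+(8.1 × 10⁻⁴)(+1.36) = 1.8 × 10⁻³ → stable
The 50–92 m interval has Δρ < 0: lighter water underlies denser water.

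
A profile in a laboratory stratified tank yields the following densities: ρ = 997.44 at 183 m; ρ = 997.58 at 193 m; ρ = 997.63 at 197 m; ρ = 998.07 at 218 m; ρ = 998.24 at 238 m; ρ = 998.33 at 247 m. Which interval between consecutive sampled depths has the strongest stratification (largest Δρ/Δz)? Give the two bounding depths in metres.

197–218 m

Compute the density gradient over each adjacent pair:
  183–193 m: Δρ/Δz = 0.14/10 = 0.014 kg m⁻⁴
  193–197 m: Δρ/Δz = 0.05/4 = 0.013 kg m⁻⁴
  197–218 m: Δρ/Δz = 0.44/21 = 0.021 kg m⁻⁴
  218–238 m: Δρ/Δz = 0.17/20 = 8.5 × 10⁻³ kg m⁻⁴
  238–247 m: Δρ/Δz = 0.09/9 = 0.010 kg m⁻⁴
The largest gradient is in the 197–218 m interval — the pycnocline.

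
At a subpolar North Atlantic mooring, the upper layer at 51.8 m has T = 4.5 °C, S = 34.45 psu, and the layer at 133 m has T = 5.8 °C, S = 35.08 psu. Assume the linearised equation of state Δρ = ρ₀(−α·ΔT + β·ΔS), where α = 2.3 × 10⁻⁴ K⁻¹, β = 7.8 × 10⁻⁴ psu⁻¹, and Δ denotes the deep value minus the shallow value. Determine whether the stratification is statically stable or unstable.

ΔT = 5.8 − 4.5 = +1.3 K and ΔS = 35.08 − 34.45 = +0.63 psu (deep − shallow).
−αΔT = -2.99 × 10⁻⁴; βΔS = 4.914 × 10⁻⁴; sum Δρ/ρ₀ = 1.924 × 10⁻⁴.
Δρ/ρ₀ > 0, so Δρ > 0: deeper water is denser → statically stable.

stable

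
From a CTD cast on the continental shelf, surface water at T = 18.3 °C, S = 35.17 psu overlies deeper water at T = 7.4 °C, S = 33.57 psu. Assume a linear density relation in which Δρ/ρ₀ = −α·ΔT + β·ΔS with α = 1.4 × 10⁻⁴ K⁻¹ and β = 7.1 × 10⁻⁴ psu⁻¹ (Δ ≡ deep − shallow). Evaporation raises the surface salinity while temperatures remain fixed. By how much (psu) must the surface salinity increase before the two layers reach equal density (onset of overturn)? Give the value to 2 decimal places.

0.55 psu

Neutral buoyancy requires −α(T_deep − T_surf) + β(S_deep − S_surf′) = 0.
S_surf′ = S_deep − (α/β)·ΔT = 33.57 − (1.4 × 10⁻⁴/7.1 × 10⁻⁴)·(-10.9) = 35.7193 psu.
Increase required: 35.7193 − 35.17 = 0.5493 psu.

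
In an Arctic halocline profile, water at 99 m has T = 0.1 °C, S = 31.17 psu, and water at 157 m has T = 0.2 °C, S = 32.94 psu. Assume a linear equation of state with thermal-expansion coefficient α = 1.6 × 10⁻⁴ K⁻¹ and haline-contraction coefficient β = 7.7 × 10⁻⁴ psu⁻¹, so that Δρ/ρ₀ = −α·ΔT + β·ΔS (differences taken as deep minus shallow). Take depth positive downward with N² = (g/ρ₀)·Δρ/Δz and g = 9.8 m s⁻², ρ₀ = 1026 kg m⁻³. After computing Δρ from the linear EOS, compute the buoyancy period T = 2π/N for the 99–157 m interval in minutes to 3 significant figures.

ΔT = +0.1 K, ΔS = +1.77 psu (deep − shallow).
Δρ/ρ₀ = −αΔT + βΔS = -1.60 × 10⁻⁵ + 1.3629 × 10⁻³ = 1.3469 × 10⁻³, so Δρ ≈ 1.382 kg m⁻³.
N² = (g/ρ₀)·Δρ/Δz = g·(Δρ/ρ₀)/Δz = 9.8 × 1.3469 × 10⁻³ / 58 = 2.2758 × 10⁻⁴ s⁻².
N = √(2.2758 × 10⁻⁴) = 0.015086 rad s⁻¹ → T = 2π/N = 416.49 s = 6.9415 min ≈ 6.94 min.

6.94 min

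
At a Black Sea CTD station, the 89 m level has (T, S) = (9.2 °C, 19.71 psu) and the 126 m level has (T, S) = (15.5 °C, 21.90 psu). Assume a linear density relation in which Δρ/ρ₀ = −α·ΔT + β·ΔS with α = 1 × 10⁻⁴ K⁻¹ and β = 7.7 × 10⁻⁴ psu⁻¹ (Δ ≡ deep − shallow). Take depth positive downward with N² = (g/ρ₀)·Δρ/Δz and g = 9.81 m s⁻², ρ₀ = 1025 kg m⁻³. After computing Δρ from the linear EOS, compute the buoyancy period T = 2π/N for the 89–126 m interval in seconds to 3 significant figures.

ΔT = +6.3 K, ΔS = +2.19 psu (deep − shallow).
Δρ/ρ₀ = −αΔT + βΔS = -6.30 × 10⁻⁴ + 1.6863 × 10⁻³ = 1.0563 × 10⁻³, so Δρ ≈ 1.083 kg m⁻³.
N² = (g/ρ₀)·Δρ/Δz = g·(Δρ/ρ₀)/Δz = 9.81 × 1.0563 × 10⁻³ / 37 = 2.8006 × 10⁻⁴ s⁻².
N = √(2.8006 × 10⁻⁴) = 0.016735 rad s⁻¹ → T = 2π/N = 375.45 s ≈ 375 s.

375 s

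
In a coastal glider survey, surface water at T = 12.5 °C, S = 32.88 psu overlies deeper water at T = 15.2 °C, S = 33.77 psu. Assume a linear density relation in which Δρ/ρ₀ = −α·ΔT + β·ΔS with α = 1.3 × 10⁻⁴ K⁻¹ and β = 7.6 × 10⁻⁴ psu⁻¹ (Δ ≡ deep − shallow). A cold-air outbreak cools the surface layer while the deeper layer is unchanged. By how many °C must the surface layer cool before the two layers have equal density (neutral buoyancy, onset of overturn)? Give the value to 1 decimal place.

2.5 °C

Neutral buoyancy requires Δρ = 0, i.e. −α(T_deep − T_surf′) + β(S_deep − S_surf) = 0.
T_surf′ = T_deep − (β/α)·ΔS = 15.2 − (7.6 × 10⁻⁴/1.3 × 10⁻⁴)·(+0.89) = 9.997 °C.
Cooling required: 12.5 − (9.997) = 2.503 °C.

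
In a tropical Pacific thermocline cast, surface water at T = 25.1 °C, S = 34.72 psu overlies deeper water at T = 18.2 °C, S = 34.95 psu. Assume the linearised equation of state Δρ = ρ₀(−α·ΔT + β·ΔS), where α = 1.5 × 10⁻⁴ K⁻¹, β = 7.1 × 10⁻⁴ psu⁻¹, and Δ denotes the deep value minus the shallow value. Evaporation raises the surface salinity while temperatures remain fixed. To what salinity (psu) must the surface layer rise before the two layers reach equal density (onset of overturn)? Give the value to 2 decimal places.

Neutral buoyancy requires −α(T_deep − T_surf) + β(S_deep − S_surf′) = 0.
S_surf′ = S_deep − (α/β)·ΔT = 34.95 − (1.5 × 10⁻⁴/7.1 × 10⁻⁴)·(-6.9) = 36.4077 psu.
Increase required: 36.4077 − 34.72 = 1.6877 psu.

36.41 psu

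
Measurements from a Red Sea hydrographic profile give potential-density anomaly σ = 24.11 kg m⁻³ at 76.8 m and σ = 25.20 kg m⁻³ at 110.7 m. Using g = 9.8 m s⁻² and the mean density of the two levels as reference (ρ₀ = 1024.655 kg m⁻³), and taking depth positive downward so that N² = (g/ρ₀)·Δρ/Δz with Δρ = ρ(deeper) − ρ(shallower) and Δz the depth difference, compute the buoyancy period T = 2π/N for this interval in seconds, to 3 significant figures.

358 s

Δρ = 1025.20 − 1024.11 = 1.09 kg m⁻³ over Δz = 110.7 − 76.8 = 33.9 m.
N² = (9.8/1024.655) × (1.09/33.9) = 3.0752 × 10⁻⁴ s⁻².
N = √(3.0752 × 10⁻⁴) = 0.017536 rad s⁻¹, so T = 2π/N = 358.30 s ≈ 358 s.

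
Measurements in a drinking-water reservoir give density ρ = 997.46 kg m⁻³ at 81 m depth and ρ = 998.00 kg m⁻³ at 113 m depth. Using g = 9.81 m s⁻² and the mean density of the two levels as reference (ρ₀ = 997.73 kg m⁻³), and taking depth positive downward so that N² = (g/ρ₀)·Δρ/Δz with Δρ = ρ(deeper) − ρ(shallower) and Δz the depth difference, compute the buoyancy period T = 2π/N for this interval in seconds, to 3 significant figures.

488 s

Δρ = 998.00 − 997.46 = 0.54 kg m⁻³ over Δz = 113 − 81 = 32 m.
N² = (9.81/997.73) × (0.54/32) = 1.6592 × 10⁻⁴ s⁻².
N = √(1.6592 × 10⁻⁴) = 0.012881 rad s⁻¹, so T = 2π/N = 487.79 s ≈ 488 s.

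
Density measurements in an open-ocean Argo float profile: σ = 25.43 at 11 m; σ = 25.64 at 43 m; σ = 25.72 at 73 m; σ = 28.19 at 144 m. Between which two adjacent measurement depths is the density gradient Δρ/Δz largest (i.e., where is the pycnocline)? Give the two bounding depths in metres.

73–144 m

Compute the density gradient over each adjacent pair:
  11–43 m: Δρ/Δz = 0.21/32 = 6.6 × 10⁻³ kg m⁻⁴
  43–73 m: Δρ/Δz = 0.08/30 = 2.7 × 10⁻³ kg m⁻⁴
  73–144 m: Δρ/Δz = 2.47/71 = 0.035 kg m⁻⁴
The largest gradient is in the 73–144 m interval — the pycnocline.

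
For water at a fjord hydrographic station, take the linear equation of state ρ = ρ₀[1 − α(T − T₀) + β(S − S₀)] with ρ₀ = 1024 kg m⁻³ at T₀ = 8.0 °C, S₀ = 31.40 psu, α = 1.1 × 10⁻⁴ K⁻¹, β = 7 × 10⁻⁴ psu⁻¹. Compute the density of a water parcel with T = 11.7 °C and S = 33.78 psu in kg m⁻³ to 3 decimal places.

1025.289 kg m⁻³

T − T₀ = +3.7 K, S − S₀ = +2.38 psu.
Bracket = 1 − α·(+3.7) + β·(+2.38) = 1 + (1.259 × 10⁻³) = 1.0012590.
ρ = 1024 × 1.0012590 = 1025.289 kg m⁻³.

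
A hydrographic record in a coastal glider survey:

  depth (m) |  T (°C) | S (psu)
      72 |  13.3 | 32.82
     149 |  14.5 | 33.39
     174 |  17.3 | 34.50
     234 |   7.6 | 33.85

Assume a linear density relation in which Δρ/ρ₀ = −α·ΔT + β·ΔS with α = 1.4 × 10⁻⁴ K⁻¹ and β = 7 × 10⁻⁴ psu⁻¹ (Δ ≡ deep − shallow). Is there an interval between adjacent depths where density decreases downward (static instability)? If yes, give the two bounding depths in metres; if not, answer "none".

Evaluate Δρ/ρ₀ = −αΔT + βΔS across each adjacent pair:
  72–149 m: −αΔT+βΔS = −(1.4 × 10⁻⁴)(+1.2)+(7 × 10⁻⁴)(+0.57) = 2.3 × 10⁻⁴ → stable
  149–174 m: −αΔT+βΔS = −(1.4 × 10⁻⁴)(+2.8)+(7 × 10⁻⁴)(+1.11) = 3.9 × 10⁻⁴ → stable
  174–234 m: −αΔT+βΔS = −(1.4 × 10⁻⁴)(-9.7)+(7 × 10⁻⁴)(-0.65) = 9.0 × 10⁻⁴ → stable
Every interval has Δρ > 0: the column is stably stratified throughout.

none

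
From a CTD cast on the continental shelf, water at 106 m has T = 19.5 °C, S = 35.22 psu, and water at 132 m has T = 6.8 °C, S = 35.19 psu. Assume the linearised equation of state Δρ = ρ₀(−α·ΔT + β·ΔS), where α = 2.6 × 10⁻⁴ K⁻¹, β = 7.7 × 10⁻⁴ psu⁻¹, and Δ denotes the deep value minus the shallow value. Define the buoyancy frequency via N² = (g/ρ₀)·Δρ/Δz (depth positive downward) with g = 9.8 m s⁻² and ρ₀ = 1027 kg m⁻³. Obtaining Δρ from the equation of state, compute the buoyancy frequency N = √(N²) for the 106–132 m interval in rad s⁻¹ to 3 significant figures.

ΔT = -12.7 K, ΔS = -0.03 psu (deep − shallow).
Δρ/ρ₀ = −αΔT + βΔS = 3.302 × 10⁻³ − 2.31 × 10⁻⁵ = 3.2789 × 10⁻³, so Δρ ≈ 3.367 kg m⁻³.
N² = (g/ρ₀)·Δρ/Δz = g·(Δρ/ρ₀)/Δz = 9.8 × 3.2789 × 10⁻³ / 26 = 1.2359 × 10⁻³ s⁻².
N = √(1.2359 × 10⁻³) = 0.035155 rad s⁻¹ ≈ 0.0352 rad s⁻¹.

0.0352 rad s⁻¹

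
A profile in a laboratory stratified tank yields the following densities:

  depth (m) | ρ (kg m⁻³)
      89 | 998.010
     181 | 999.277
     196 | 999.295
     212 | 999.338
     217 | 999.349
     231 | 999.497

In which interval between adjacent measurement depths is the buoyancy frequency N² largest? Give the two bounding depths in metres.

89–181 m

Compute the density gradient over each adjacent pair:
  89–181 m: Δρ/Δz = 1.267/92 = 0.014 kg m⁻⁴
  181–196 m: Δρ/Δz = 0.018/15 = 1.2 × 10⁻³ kg m⁻⁴
  196–212 m: Δρ/Δz = 0.043/16 = 2.7 × 10⁻³ kg m⁻⁴
  212–217 m: Δρ/Δz = 0.011/5 = 2.2 × 10⁻³ kg m⁻⁴
  217–231 m: Δρ/Δz = 0.148/14 = 0.011 kg m⁻⁴
The largest gradient is in the 89–181 m interval — the pycnocline.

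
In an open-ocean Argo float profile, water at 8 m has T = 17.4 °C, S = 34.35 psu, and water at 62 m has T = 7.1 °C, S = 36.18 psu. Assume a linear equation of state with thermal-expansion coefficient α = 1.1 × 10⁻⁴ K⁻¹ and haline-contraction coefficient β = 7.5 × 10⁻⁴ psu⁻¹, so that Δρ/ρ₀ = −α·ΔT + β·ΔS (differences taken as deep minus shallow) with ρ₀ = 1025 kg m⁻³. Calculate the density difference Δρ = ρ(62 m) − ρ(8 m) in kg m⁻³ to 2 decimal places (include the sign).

ΔT = -10.3 K, ΔS = +1.83 psu (deep − shallow).
Δρ/ρ₀ = −(1.1 × 10⁻⁴)(-10.3) + (7.5 × 10⁻⁴)(+1.83) = 2.5055 × 10⁻³.
Δρ = 1025 × (2.5055 × 10⁻³) = +2.57 kg m⁻³.
Positive Δρ: denser below, stable.

+2.57 kg m⁻³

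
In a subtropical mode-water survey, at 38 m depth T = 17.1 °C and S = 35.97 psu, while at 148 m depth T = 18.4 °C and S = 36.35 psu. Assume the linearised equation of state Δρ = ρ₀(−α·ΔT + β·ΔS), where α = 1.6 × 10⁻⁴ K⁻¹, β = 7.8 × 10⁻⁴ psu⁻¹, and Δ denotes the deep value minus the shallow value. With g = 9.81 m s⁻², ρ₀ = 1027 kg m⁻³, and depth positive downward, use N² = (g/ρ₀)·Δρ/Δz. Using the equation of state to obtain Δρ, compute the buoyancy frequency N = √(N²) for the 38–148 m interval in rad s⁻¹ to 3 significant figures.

ΔT = +1.3 K, ΔS = +0.38 psu (deep − shallow).
Δρ/ρ₀ = −αΔT + βΔS = -2.08 × 10⁻⁴ + 2.964 × 10⁻⁴ = 8.84 × 10⁻⁵, so Δρ ≈ 0.09079 kg m⁻³.
N² = (g/ρ₀)·Δρ/Δz = g·(Δρ/ρ₀)/Δz = 9.81 × 8.84 × 10⁻⁵ / 110 = 7.8837 × 10⁻⁶ s⁻².
N = √(7.8837 × 10⁻⁶) = 2.8078 × 10⁻³ rad s⁻¹ ≈ 2.81 × 10⁻³ rad s⁻¹.

2.81 × 10⁻³ rad s⁻¹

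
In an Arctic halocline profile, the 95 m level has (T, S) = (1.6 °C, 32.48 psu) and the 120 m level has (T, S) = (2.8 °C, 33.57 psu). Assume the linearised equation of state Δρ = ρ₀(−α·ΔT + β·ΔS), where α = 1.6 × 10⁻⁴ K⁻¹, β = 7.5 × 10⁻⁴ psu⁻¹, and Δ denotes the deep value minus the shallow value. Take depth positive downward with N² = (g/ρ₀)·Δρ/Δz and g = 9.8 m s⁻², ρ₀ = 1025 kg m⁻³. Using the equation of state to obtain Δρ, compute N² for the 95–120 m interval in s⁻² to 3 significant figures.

2.45 × 10⁻⁴ s⁻²

ΔT = +1.2 K, ΔS = +1.09 psu (deep − shallow).
Δρ/ρ₀ = −αΔT + βΔS = -1.92 × 10⁻⁴ + 8.175 × 10⁻⁴ = 6.255 × 10⁻⁴, so Δρ ≈ 0.6411 kg m⁻³.
N² = (g/ρ₀)·Δρ/Δz = g·(Δρ/ρ₀)/Δz = 9.8 × 6.255 × 10⁻⁴ / 25 = 2.4520 × 10⁻⁴ s⁻² ≈ 2.45 × 10⁻⁴ s⁻².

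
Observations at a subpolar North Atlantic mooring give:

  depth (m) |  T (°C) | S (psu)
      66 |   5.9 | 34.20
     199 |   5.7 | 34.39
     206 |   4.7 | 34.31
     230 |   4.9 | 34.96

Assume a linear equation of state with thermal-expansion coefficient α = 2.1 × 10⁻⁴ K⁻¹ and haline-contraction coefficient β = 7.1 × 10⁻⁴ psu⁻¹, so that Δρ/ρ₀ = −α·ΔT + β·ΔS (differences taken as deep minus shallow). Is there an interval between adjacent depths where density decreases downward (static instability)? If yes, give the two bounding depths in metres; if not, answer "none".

none

Evaluate Δρ/ρ₀ = −αΔT + βΔS across each adjacent pair:
  66–199 m: −αΔT+βΔS = −(2.1 × 10⁻⁴)(-0.2)+(7.1 × 10⁻⁴)(+0.19) = 1.8 × 10⁻⁴ → stable
  199–206 m: −αΔT+βΔS = −(2.1 × 10⁻⁴)(-1.0)+(7.1 × 10⁻⁴)(-0.08) = 1.5 × 10⁻⁴ → stable
  206–230 m: −αΔT+βΔS = −(2.1 × 10⁻⁴)(+0.2)+(7.1 × 10⁻⁴)(+0.65) = 4.2 × 10⁻⁴ → stable
Every interval has Δρ > 0: the column is stably stratified throughout.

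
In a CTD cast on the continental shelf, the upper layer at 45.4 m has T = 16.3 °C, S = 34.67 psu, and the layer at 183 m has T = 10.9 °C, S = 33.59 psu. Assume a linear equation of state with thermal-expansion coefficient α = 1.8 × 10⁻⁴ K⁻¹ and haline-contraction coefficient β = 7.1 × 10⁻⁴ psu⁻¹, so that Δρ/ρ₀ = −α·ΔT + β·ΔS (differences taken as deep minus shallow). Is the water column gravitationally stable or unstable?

stable

ΔT = 10.9 − 16.3 = -5.4 K and ΔS = 33.59 − 34.67 = -1.08 psu (deep − shallow).
−αΔT = 9.72 × 10⁻⁴; βΔS = -7.668 × 10⁻⁴; sum Δρ/ρ₀ = 2.052 × 10⁻⁴.
Δρ/ρ₀ > 0, so Δρ > 0: deeper water is denser → statically stable.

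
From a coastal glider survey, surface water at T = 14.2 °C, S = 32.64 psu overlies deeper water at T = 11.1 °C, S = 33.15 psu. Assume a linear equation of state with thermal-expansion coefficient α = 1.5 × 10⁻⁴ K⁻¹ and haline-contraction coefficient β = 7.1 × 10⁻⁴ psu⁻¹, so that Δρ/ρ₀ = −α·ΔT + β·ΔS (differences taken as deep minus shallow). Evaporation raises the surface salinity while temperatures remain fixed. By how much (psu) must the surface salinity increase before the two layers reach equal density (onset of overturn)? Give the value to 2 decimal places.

Neutral buoyancy requires −α(T_deep − T_surf) + β(S_deep − S_surf′) = 0.
S_surf′ = S_deep − (α/β)·ΔT = 33.15 − (1.5 × 10⁻⁴/7.1 × 10⁻⁴)·(-3.1) = 33.8049 psu.
Increase required: 33.8049 − 32.64 = 1.1649 psu.

1.16 psu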